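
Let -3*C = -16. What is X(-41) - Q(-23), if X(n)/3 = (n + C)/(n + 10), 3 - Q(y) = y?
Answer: -699/31 ≈ -22.548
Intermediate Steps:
C = 16/3 (C = -1/3*(-16) = 16/3 ≈ 5.3333)
Q(y) = 3 - y
X(n) = 3*(16/3 + n)/(10 + n) (X(n) = 3*((n + 16/3)/(n + 10)) = 3*((16/3 + n)/(10 + n)) = 3*(16/3 + n)/(10 + n))
X(-41) - Q(-23) = (16 + 3*(-41))/(10 - 41) - (3 - 1*(-23)) = (16 - 123)/(-31) - (3 + 23) = -1/31*(-107) - 1*26 = 107/31 - 26 = -699/31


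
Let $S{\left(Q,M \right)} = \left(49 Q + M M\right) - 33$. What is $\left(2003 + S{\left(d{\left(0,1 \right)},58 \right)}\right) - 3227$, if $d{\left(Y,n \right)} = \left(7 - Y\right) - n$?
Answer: $2401$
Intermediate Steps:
$d{\left(Y,n \right)} = 7 - Y - n$
$S{\left(Q,M \right)} = -33 + M^{2} + 49 Q$ ($S{\left(Q,M \right)} = \left(49 Q + M^{2}\right) - 33 = \left(M^{2} + 49 Q\right) - 33 = -33 + M^{2} + 49 Q$)
$\left(2003 + S{\left(d{\left(0,1 \right)},58 \right)}\right) - 3227 = \left(2003 + \left(-33 + 58^{2} + 49 \left(7 - 0 - 1\right)\right)\right) - 3227 = \left(2003 + \left(-33 + 3364 + 49 \left(7 + 0 - 1\right)\right)\right) - 3227 = \left(2003 + \left(-33 + 3364 + 49 \cdot 6\right)\right) - 3227 = \left(2003 + \left(-33 + 3364 + 294\right)\right) - 3227 = \left(2003 + 3625\right) - 3227 = 5628 - 3227 = 2401$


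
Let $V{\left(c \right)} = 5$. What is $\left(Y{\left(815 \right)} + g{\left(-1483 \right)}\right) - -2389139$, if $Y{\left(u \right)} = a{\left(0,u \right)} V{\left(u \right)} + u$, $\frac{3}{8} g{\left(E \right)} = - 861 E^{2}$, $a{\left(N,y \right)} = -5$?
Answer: $-5047177615$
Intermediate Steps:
$g{\left(E \right)} = - 2296 E^{2}$ ($g{\left(E \right)} = \frac{8 \left(- 861 E^{2}\right)}{3} = - 2296 E^{2}$)
$Y{\left(u \right)} = -25 + u$ ($Y{\left(u \right)} = \left(-5\right) 5 + u = -25 + u$)
$\left(Y{\left(815 \right)} + g{\left(-1483 \right)}\right) - -2389139 = \left(\left(-25 + 815\right) - 2296 \left(-1483\right)^{2}\right) - -2389139 = \left(790 - 5049567544\right) + 2389139 = -5049566754 + 2389139 = -5047177615$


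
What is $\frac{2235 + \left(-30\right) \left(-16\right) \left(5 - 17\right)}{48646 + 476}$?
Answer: $- \frac{1175}{16374} \approx -0.07176$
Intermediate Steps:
$\frac{2235 + \left(-30\right) \left(-16\right) \left(5 - 17\right)}{48646 + 476} = \frac{2235 + 480 \left(-12\right)}{49122} = \left(2235 - 5760\right) \frac{1}{49122} = \left(-3525\right) \frac{1}{49122} = - \frac{1175}{16374}$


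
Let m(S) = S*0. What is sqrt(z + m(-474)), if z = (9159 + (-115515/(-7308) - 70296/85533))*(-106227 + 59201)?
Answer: I*sqrt(24075807524417168362)/236234 ≈ 20771.0*I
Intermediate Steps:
m(S) = 0
z = -101915082182993/236234 (z = (9159 + (-115515*(-1/7308) - 70296*1/85533))*(-47026) = (9159 + (12835/812 - 23432/28511))*(-47026) = (9159 + 49558843/3307276)*(-47026) = (30340899727/3307276)*(-47026) = -101915082182993/236234 ≈ -4.3142e+8)
sqrt(z + m(-474)) = sqrt(-101915082182993/236234 + 0) = sqrt(-101915082182993/236234) = I*sqrt(24075807524417168362)/236234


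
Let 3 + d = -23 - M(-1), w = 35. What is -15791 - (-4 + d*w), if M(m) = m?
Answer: -14912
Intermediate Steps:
d = -25 (d = -3 + (-23 - 1*(-1)) = -3 + (-23 + 1) = -3 - 22 = -25)
-15791 - (-4 + d*w) = -15791 - (-4 - 25*35) = -15791 - (-4 - 875) = -15791 - 1*(-879) = -15791 + 879 = -14912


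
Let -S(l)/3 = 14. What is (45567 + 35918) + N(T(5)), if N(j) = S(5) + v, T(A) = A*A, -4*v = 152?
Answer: 81405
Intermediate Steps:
v = -38 (v = -¼*152 = -38)
S(l) = -42 (S(l) = -3*14 = -42)
T(A) = A²
N(j) = -80 (N(j) = -42 - 38 = -80)
(45567 + 35918) + N(T(5)) = (45567 + 35918) - 80 = 81485 - 80 = 81405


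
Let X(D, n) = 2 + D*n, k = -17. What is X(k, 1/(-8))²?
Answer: 1089/64 ≈ 17.016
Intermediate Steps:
X(k, 1/(-8))² = (2 - 17/(-8))² = (2 - 17*(-⅛))² = (2 + 17/8)² = (33/8)² = 1089/64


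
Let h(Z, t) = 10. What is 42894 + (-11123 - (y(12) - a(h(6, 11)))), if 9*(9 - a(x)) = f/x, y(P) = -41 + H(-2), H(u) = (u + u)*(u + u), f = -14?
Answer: 1431232/45 ≈ 31805.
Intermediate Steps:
H(u) = 4*u² (H(u) = (2*u)*(2*u) = 4*u²)
y(P) = -25 (y(P) = -41 + 4*(-2)² = -41 + 4*4 = -41 + 16 = -25)
a(x) = 9 + 14/(9*x) (a(x) = 9 - (-14)/(9*x) = 9 + 14/(9*x))
42894 + (-11123 - (y(12) - a(h(6, 11)))) = 42894 + (-11123 - (-25 - (9 + (14/9)/10))) = 42894 + (-11123 - (-25 - (9 + (14/9)*(⅒)))) = 42894 + (-11123 - (-25 - (9 + 7/45))) = 42894 + (-11123 - (-25 - 1*412/45)) = 42894 + (-11123 - (-25 - 412/45)) = 42894 + (-11123 - 1*(-1537/45)) = 42894 + (-11123 + 1537/45) = 42894 - 498998/45 = 1431232/45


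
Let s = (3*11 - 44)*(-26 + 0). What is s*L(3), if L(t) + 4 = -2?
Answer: -1716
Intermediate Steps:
L(t) = -6 (L(t) = -4 - 2 = -6)
s = 286 (s = (33 - 44)*(-26) = -11*(-26) = 286)
s*L(3) = 286*(-6) = -1716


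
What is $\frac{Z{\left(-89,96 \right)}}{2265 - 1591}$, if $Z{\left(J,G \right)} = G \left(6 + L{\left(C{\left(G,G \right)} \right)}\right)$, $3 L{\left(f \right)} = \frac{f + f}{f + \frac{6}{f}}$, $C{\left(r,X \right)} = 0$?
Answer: $\frac{288}{337} \approx 0.8546$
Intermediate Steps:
$L{\left(f \right)} = \frac{2 f}{3 \left(f + \frac{6}{f}\right)}$ ($L{\left(f \right)} = \frac{\left(f + f\right) \frac{1}{f + \frac{6}{f}}}{3} = \frac{2 f \frac{1}{f + \frac{6}{f}}}{3} = \frac{2 f}{3 \left(f + \frac{6}{f}\right)}$)
$Z{\left(J,G \right)} = 6 G$ ($Z{\left(J,G \right)} = G \left(6 + \frac{2 \cdot 0^{2}}{3 \left(6 + 0^{2}\right)}\right) = G \left(6 + \frac{2}{3} \cdot 0 \frac{1}{6 + 0}\right) = G \left(6 + \frac{2}{3} \cdot 0 \cdot \frac{1}{6}\right) = G \left(6 + 0\right) = G 6 = 6 G$)
$\frac{Z{\left(-89,96 \right)}}{2265 - 1591} = \frac{6 \cdot 96}{2265 - 1591} = \frac{576}{674} = 576 \cdot \frac{1}{674} = \frac{288}{337}$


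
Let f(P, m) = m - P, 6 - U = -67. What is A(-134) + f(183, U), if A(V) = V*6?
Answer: -914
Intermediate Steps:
A(V) = 6*V
U = 73 (U = 6 - 1*(-67) = 6 + 67 = 73)
A(-134) + f(183, U) = 6*(-134) + (73 - 1*183) = -804 + (73 - 183) = -804 - 110 = -914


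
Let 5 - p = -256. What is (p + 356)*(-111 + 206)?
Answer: 58615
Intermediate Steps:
p = 261 (p = 5 - 1*(-256) = 5 + 256 = 261)
(p + 356)*(-111 + 206) = (261 + 356)*(-111 + 206) = 617*95 = 58615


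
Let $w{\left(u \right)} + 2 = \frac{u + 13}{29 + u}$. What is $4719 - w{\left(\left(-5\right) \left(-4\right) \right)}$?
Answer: $\frac{231296}{49} \approx 4720.3$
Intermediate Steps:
$w{\left(u \right)} = -2 + \frac{13 + u}{29 + u}$ ($w{\left(u \right)} = -2 + \frac{u + 13}{29 + u} = -2 + \frac{13 + u}{29 + u}$)
$4719 - w{\left(\left(-5\right) \left(-4\right) \right)} = 4719 - \frac{-45 - \left(-5\right) \left(-4\right)}{29 - -20} = 4719 - \frac{-45 - 20}{29 + 20} = 4719 - \frac{-45 - 20}{49} = 4719 - \frac{1}{49} \left(-65\right) = 4719 - - \frac{65}{49} = 4719 + \frac{65}{49} = \frac{231296}{49}$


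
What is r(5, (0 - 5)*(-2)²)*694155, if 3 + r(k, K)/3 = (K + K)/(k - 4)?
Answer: -89545995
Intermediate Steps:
r(k, K) = -9 + 6*K/(-4 + k) (r(k, K) = -9 + 3*((K + K)/(k - 4)) = -9 + 3*((2*K)/(-4 + k)) = -9 + 3*(2*K/(-4 + k)) = -9 + 6*K/(-4 + k))
r(5, (0 - 5)*(-2)²)*694155 = (3*(12 - 3*5 + 2*((0 - 5)*(-2)²))/(-4 + 5))*694155 = (3*(12 - 15 + 2*(-5*4))/1)*694155 = (3*1*(12 - 15 + 2*(-20)))*694155 = (3*1*(12 - 15 - 40))*694155 = (3*1*(-43))*694155 = -129*694155 = -89545995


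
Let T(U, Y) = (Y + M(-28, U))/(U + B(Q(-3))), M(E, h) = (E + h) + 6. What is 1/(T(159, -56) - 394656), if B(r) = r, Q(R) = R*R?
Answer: -56/22100709 ≈ -2.5339e-6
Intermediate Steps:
Q(R) = R²
M(E, h) = 6 + E + h
T(U, Y) = (-22 + U + Y)/(9 + U) (T(U, Y) = (Y + (6 - 28 + U))/(U + (-3)²) = (Y + (-22 + U))/(U + 9) = (-22 + U + Y)/(9 + U))
1/(T(159, -56) - 394656) = 1/((-22 + 159 - 56)/(9 + 159) - 394656) = 1/(81/168 - 394656) = 1/((1/168)*81 - 394656) = 1/(27/56 - 394656) = 1/(-22100709/56) = -56/22100709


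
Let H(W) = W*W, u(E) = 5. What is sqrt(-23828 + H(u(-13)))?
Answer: I*sqrt(23803) ≈ 154.28*I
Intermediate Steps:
H(W) = W**2
sqrt(-23828 + H(u(-13))) = sqrt(-23828 + 5**2) = sqrt(-23828 + 25) = sqrt(-23803) = I*sqrt(23803)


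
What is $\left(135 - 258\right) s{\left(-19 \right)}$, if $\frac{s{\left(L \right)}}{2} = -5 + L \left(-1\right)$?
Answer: $-3444$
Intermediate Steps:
$s{\left(L \right)} = -10 - 2 L$ ($s{\left(L \right)} = 2 \left(-5 + L \left(-1\right)\right) = 2 \left(-5 - L\right) = -10 - 2 L$)
$\left(135 - 258\right) s{\left(-19 \right)} = \left(135 - 258\right) \left(-10 - -38\right) = - 123 \left(-10 + 38\right) = \left(-123\right) 28 = -3444$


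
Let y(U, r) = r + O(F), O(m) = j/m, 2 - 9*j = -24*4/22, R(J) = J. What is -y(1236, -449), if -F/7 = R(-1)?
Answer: 44441/99 ≈ 448.90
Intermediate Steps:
j = 70/99 (j = 2/9 - (-24*4)/(9*22) = 2/9 - (-32)/(3*22) = 2/9 - ⅑*(-48/11) = 2/9 + 16/33 = 70/99 ≈ 0.70707)
F = 7 (F = -7*(-1) = 7)
O(m) = 70/(99*m)
y(U, r) = 10/99 + r (y(U, r) = r + (70/99)/7 = r + (70/99)*(⅐) = r + 10/99 = 10/99 + r)
-y(1236, -449) = -(10/99 - 449) = -1*(-44441/99) = 44441/99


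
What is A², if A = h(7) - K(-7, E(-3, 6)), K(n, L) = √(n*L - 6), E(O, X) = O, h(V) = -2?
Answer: (2 + √15)² ≈ 34.492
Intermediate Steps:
K(n, L) = √(-6 + L*n) (K(n, L) = √(L*n - 6) = √(-6 + L*n))
A = -2 - √15 (A = -2 - √(-6 - 3*(-7)) = -2 - √(-6 + 21) = -2 - √15 ≈ -5.8730)
A² = (-2 - √15)²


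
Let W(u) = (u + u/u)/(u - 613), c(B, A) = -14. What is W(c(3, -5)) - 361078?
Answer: -226395893/627 ≈ -3.6108e+5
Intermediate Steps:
W(u) = (1 + u)/(-613 + u) (W(u) = (u + 1)/(-613 + u) = (1 + u)/(-613 + u))
W(c(3, -5)) - 361078 = (1 - 14)/(-613 - 14) - 361078 = -13/(-627) - 361078 = -1/627*(-13) - 361078 = 13/627 - 361078 = -226395893/627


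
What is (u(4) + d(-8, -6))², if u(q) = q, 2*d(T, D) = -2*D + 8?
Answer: 196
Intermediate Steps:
d(T, D) = 4 - D (d(T, D) = (-2*D + 8)/2 = (8 - 2*D)/2 = 4 - D)
(u(4) + d(-8, -6))² = (4 + (4 - 1*(-6)))² = (4 + (4 + 6))² = (4 + 10)² = 14² = 196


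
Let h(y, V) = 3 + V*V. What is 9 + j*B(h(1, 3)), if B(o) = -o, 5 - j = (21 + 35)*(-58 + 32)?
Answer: -17523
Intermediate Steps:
h(y, V) = 3 + V**2
j = 1461 (j = 5 - (21 + 35)*(-58 + 32) = 5 - 56*(-26) = 5 - 1*(-1456) = 5 + 1456 = 1461)
9 + j*B(h(1, 3)) = 9 + 1461*(-(3 + 3**2)) = 9 + 1461*(-(3 + 9)) = 9 + 1461*(-1*12) = 9 + 1461*(-12) = 9 - 17532 = -17523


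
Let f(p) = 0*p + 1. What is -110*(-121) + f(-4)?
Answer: 13311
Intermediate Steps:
f(p) = 1 (f(p) = 0 + 1 = 1)
-110*(-121) + f(-4) = -110*(-121) + 1 = 13310 + 1 = 13311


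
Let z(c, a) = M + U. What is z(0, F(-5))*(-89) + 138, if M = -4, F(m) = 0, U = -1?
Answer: 583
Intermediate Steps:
z(c, a) = -5 (z(c, a) = -4 - 1 = -5)
z(0, F(-5))*(-89) + 138 = -5*(-89) + 138 = 445 + 138 = 583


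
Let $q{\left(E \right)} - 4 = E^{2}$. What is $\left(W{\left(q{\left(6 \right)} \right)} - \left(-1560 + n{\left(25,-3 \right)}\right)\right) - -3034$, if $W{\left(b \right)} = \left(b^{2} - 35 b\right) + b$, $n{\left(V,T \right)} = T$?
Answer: $4837$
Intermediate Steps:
$q{\left(E \right)} = 4 + E^{2}$
$W{\left(b \right)} = b^{2} - 34 b$
$\left(W{\left(q{\left(6 \right)} \right)} - \left(-1560 + n{\left(25,-3 \right)}\right)\right) - -3034 = \left(\left(4 + 6^{2}\right) \left(-34 + \left(4 + 6^{2}\right)\right) + \left(1560 - -3\right)\right) - -3034 = \left(\left(4 + 36\right) \left(-34 + \left(4 + 36\right)\right) + \left(1560 + 3\right)\right) + 3034 = \left(40 \left(-34 + 40\right) + 1563\right) + 3034 = \left(40 \cdot 6 + 1563\right) + 3034 = \left(240 + 1563\right) + 3034 = 1803 + 3034 = 4837$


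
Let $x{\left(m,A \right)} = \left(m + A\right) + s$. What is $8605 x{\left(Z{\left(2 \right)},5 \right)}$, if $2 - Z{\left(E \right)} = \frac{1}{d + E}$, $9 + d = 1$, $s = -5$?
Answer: $\frac{111865}{6} \approx 18644.0$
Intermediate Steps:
$d = -8$ ($d = -9 + 1 = -8$)
$Z{\left(E \right)} = 2 - \frac{1}{-8 + E}$
$x{\left(m,A \right)} = -5 + A + m$ ($x{\left(m,A \right)} = \left(m + A\right) - 5 = \left(A + m\right) - 5 = -5 + A + m$)
$8605 x{\left(Z{\left(2 \right)},5 \right)} = 8605 \left(-5 + 5 + \frac{-17 + 2 \cdot 2}{-8 + 2}\right) = 8605 \left(-5 + 5 + \frac{-17 + 4}{-6}\right) = 8605 \left(-5 + 5 - - \frac{13}{6}\right) = 8605 \left(-5 + 5 + \frac{13}{6}\right) = 8605 \cdot \frac{13}{6} = \frac{111865}{6}$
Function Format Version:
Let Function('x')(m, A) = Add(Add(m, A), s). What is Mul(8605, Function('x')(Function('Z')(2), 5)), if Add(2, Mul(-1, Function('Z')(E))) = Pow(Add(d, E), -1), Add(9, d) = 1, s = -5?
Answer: Rational(111865, 6) ≈ 18644.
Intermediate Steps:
d = -8 (d = Add(-9, 1) = -8)
Function('Z')(E) = Add(2, Mul(-1, Pow(Add(-8, E), -1)))
Function('x')(m, A) = Add(-5, A, m) (Function('x')(m, A) = Add(Add(m, A), -5) = Add(Add(A, m), -5) = Add(-5, A, m))
Mul(8605, Function('x')(Function('Z')(2), 5)) = Mul(8605, Add(-5, 5, Mul(Pow(Add(-8, 2), -1), Add(-17, Mul(2, 2))))) = Mul(8605, Add(-5, 5, Mul(Pow(-6, -1), Add(-17, 4)))) = Mul(8605, Add(-5, 5, Mul(Rational(-1, 6), -13))) = Mul(8605, Add(-5, 5, Rational(13, 6))) = Mul(8605, Rational(13, 6)) = Rational(111865, 6)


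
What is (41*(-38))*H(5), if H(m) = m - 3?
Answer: -3116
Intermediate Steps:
H(m) = -3 + m
(41*(-38))*H(5) = (41*(-38))*(-3 + 5) = -1558*2 = -3116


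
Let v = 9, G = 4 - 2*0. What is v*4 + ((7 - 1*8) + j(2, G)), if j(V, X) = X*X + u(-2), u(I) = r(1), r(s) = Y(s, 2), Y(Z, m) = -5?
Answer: 46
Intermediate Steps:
r(s) = -5
G = 4 (G = 4 + 0 = 4)
u(I) = -5
j(V, X) = -5 + X² (j(V, X) = X*X - 5 = X² - 5 = -5 + X²)
v*4 + ((7 - 1*8) + j(2, G)) = 9*4 + ((7 - 1*8) + (-5 + 4²)) = 36 + ((7 - 8) + (-5 + 16)) = 36 + (-1 + 11) = 36 + 10 = 46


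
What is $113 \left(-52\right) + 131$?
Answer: $-5745$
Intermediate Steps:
$113 \left(-52\right) + 131 = -5876 + 131 = -5745$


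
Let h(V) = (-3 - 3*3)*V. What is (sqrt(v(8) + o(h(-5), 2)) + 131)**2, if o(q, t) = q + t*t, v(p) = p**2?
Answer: 17289 + 2096*sqrt(2) ≈ 20253.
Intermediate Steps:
h(V) = -12*V (h(V) = (-3 - 9)*V = -12*V)
o(q, t) = q + t**2
(sqrt(v(8) + o(h(-5), 2)) + 131)**2 = (sqrt(8**2 + (-12*(-5) + 2**2)) + 131)**2 = (sqrt(64 + (60 + 4)) + 131)**2 = (sqrt(64 + 64) + 131)**2 = (sqrt(128) + 131)**2 = (8*sqrt(2) + 131)**2 = (131 + 8*sqrt(2))**2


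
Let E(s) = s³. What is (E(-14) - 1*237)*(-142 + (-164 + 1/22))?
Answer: 1824101/2 ≈ 9.1205e+5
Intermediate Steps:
(E(-14) - 1*237)*(-142 + (-164 + 1/22)) = ((-14)³ - 1*237)*(-142 + (-164 + 1/22)) = (-2744 - 237)*(-142 + (-164 + 1/22)) = -2981*(-142 - 3607/22) = -2981*(-6731/22) = 1824101/2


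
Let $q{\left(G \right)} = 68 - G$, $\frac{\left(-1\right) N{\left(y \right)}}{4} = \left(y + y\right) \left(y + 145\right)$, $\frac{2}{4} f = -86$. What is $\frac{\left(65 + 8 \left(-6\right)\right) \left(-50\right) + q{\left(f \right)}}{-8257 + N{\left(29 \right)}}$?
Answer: $\frac{122}{9725} \approx 0.012545$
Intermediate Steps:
$f = -172$ ($f = 2 \left(-86\right) = -172$)
$N{\left(y \right)} = - 8 y \left(145 + y\right)$ ($N{\left(y \right)} = - 4 \left(y + y\right) \left(y + 145\right) = - 4 \cdot 2 y \left(145 + y\right) = - 8 y \left(145 + y\right)$)
$\frac{\left(65 + 8 \left(-6\right)\right) \left(-50\right) + q{\left(f \right)}}{-8257 + N{\left(29 \right)}} = \frac{\left(65 + 8 \left(-6\right)\right) \left(-50\right) + \left(68 - -172\right)}{-8257 - 232 \left(145 + 29\right)} = \frac{\left(65 - 48\right) \left(-50\right) + \left(68 + 172\right)}{-8257 - 232 \cdot 174} = \frac{17 \left(-50\right) + 240}{-8257 - 40368} = \frac{-850 + 240}{-48625} = \left(-610\right) \left(- \frac{1}{48625}\right) = \frac{122}{9725}$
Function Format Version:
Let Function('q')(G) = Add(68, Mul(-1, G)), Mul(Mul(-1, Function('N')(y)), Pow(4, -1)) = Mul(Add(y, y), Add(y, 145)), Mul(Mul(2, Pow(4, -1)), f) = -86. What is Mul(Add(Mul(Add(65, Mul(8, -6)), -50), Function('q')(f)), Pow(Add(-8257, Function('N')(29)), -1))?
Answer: Rational(122, 9725) ≈ 0.012545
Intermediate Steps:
f = -172 (f = Mul(2, -86) = -172)
Function('N')(y) = Mul(-8, y, Add(145, y)) (Function('N')(y) = Mul(-4, Mul(Add(y, y), Add(y, 145))) = Mul(-4, Mul(Mul(2, y), Add(145, y))) = Mul(-4, Mul(2, y, Add(145, y))) = Mul(-8, y, Add(145, y)))
Mul(Add(Mul(Add(65, Mul(8, -6)), -50), Function('q')(f)), Pow(Add(-8257, Function('N')(29)), -1)) = Mul(Add(Mul(Add(65, Mul(8, -6)), -50), Add(68, Mul(-1, -172))), Pow(Add(-8257, Mul(-8, 29, Add(145, 29))), -1)) = Mul(Add(Mul(Add(65, -48), -50), Add(68, 172)), Pow(Add(-8257, Mul(-8, 29, 174)), -1)) = Mul(Add(Mul(17, -50), 240), Pow(Add(-8257, -40368), -1)) = Mul(Add(-850, 240), Pow(-48625, -1)) = Mul(-610, Rational(-1, 48625)) = Rational(122, 9725)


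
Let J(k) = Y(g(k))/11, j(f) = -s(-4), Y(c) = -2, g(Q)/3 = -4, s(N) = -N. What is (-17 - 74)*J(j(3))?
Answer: 182/11 ≈ 16.545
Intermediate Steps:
g(Q) = -12 (g(Q) = 3*(-4) = -12)
j(f) = -4 (j(f) = -(-1)*(-4) = -1*4 = -4)
J(k) = -2/11
(-17 - 74)*J(j(3)) = (-17 - 74)*(-2/11) = -91*(-2/11) = 182/11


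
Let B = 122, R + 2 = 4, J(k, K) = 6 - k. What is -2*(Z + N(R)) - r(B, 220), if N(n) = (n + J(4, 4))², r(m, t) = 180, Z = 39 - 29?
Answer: -232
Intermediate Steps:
R = 2 (R = -2 + 4 = 2)
Z = 10
N(n) = (2 + n)² (N(n) = (n + (6 - 1*4))² = (n + (6 - 4))² = (n + 2)² = (2 + n)²)
-2*(Z + N(R)) - r(B, 220) = -2*(10 + (2 + 2)²) - 1*180 = -2*(10 + 4²) - 180 = -2*(10 + 16) - 180 = -2*26 - 180 = -52 - 180 = -232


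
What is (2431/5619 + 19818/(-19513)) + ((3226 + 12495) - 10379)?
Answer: 585651906835/109643547 ≈ 5341.4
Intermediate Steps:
(2431/5619 + 19818/(-19513)) + ((3226 + 12495) - 10379) = (2431*(1/5619) + 19818*(-1/19513)) + (15721 - 10379) = (2431/5619 - 19818/19513) + 5342 = -63921239/109643547 + 5342 = 585651906835/109643547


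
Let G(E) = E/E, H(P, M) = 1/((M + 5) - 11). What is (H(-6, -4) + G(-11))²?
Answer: 81/100 ≈ 0.81000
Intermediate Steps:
H(P, M) = 1/(-6 + M) (H(P, M) = 1/((5 + M) - 11) = 1/(-6 + M))
G(E) = 1
(H(-6, -4) + G(-11))² = (1/(-6 - 4) + 1)² = (1/(-10) + 1)² = (-⅒ + 1)² = (9/10)² = 81/100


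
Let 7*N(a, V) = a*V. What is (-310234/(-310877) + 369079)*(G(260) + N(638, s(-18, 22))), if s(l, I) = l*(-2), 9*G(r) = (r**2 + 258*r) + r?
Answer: 14677499668217996/2176139 ≈ 6.7447e+9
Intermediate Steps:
G(r) = r**2/9 + 259*r/9 (G(r) = ((r**2 + 258*r) + r)/9 = (r**2 + 259*r)/9 = r**2/9 + 259*r/9)
s(l, I) = -2*l
N(a, V) = V*a/7 (N(a, V) = (a*V)/7 = (V*a)/7 = V*a/7)
(-310234/(-310877) + 369079)*(G(260) + N(638, s(-18, 22))) = (-310234/(-310877) + 369079)*((1/9)*260*(259 + 260) + (1/7)*(-2*(-18))*638) = (-310234*(-1/310877) + 369079)*((1/9)*260*519 + (1/7)*36*638) = (310234/310877 + 369079)*(44980/3 + 22968/7) = (114738482517/310877)*(383764/21) = 14677499668217996/2176139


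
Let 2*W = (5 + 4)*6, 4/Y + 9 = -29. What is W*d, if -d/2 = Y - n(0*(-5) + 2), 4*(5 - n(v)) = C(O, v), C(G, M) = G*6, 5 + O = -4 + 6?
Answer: 9855/19 ≈ 518.68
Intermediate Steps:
O = -3 (O = -5 + (-4 + 6) = -5 + 2 = -3)
Y = -2/19 (Y = 4/(-9 - 29) = 4/(-38) = 4*(-1/38) = -2/19 ≈ -0.10526)
C(G, M) = 6*G
n(v) = 19/2 (n(v) = 5 - 3*(-3)/2 = 5 - 1/4*(-18) = 5 + 9/2 = 19/2)
W = 27 (W = ((5 + 4)*6)/2 = (9*6)/2 = (1/2)*54 = 27)
d = 365/19 (d = -2*(-2/19 - 1*19/2) = -2*(-2/19 - 19/2) = -2*(-365/38) = 365/19 ≈ 19.211)
W*d = 27*(365/19) = 9855/19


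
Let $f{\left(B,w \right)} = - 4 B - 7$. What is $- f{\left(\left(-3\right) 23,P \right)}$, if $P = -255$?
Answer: $-269$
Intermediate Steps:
$f{\left(B,w \right)} = -7 - 4 B$
$- f{\left(\left(-3\right) 23,P \right)} = - (-7 - 4 \left(\left(-3\right) 23\right)) = - (-7 - -276) = - (-7 + 276) = \left(-1\right) 269 = -269$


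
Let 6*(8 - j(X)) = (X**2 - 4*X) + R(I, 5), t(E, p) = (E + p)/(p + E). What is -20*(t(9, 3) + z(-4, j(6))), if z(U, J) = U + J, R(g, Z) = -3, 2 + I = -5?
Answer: -70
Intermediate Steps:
t(E, p) = 1 (t(E, p) = (E + p)/(E + p) = 1)
I = -7 (I = -2 - 5 = -7)
j(X) = 17/2 - X**2/6 + 2*X/3 (j(X) = 8 - ((X**2 - 4*X) - 3)/6 = 8 - (-3 + X**2 - 4*X)/6 = 8 + (1/2 - X**2/6 + 2*X/3) = 17/2 - X**2/6 + 2*X/3)
z(U, J) = J + U
-20*(t(9, 3) + z(-4, j(6))) = -20*(1 + ((17/2 - 1/6*6**2 + (2/3)*6) - 4)) = -20*(1 + ((17/2 - 1/6*36 + 4) - 4)) = -20*(1 + ((17/2 - 6 + 4) - 4)) = -20*(1 + (13/2 - 4)) = -20*(1 + 5/2) = -20*7/2 = -70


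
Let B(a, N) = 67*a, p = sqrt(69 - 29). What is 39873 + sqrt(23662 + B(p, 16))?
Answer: 39873 + sqrt(23662 + 134*sqrt(10)) ≈ 40028.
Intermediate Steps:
p = 2*sqrt(10) (p = sqrt(40) = 2*sqrt(10) ≈ 6.3246)
39873 + sqrt(23662 + B(p, 16)) = 39873 + sqrt(23662 + 67*(2*sqrt(10))) = 39873 + sqrt(23662 + 134*sqrt(10))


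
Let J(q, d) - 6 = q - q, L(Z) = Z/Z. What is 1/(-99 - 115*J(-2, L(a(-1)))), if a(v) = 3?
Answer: -1/789 ≈ -0.0012674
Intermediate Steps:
L(Z) = 1
J(q, d) = 6 (J(q, d) = 6 + (q - q) = 6 + 0 = 6)
1/(-99 - 115*J(-2, L(a(-1)))) = 1/(-99 - 115*6) = 1/(-99 - 690) = 1/(-789) = -1/789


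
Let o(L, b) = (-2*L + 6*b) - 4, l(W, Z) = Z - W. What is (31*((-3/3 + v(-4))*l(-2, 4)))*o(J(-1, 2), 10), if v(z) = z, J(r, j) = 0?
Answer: -52080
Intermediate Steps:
o(L, b) = -4 - 2*L + 6*b
(31*((-3/3 + v(-4))*l(-2, 4)))*o(J(-1, 2), 10) = (31*((-3/3 - 4)*(4 - 1*(-2))))*(-4 - 2*0 + 6*10) = (31*((-3*⅓ - 4)*(4 + 2)))*(-4 + 0 + 60) = (31*((-1 - 4)*6))*56 = (31*(-5*6))*56 = (31*(-30))*56 = -930*56 = -52080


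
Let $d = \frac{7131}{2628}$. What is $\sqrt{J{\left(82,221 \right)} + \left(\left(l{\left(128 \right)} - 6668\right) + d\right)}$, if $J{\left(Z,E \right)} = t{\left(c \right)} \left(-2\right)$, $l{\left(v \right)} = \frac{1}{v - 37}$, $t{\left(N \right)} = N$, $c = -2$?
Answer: $\frac{i \sqrt{10582503092889}}{39858} \approx 81.617 i$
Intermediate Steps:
$l{\left(v \right)} = \frac{1}{-37 + v}$
$d = \frac{2377}{876}$ ($d = 7131 \cdot \frac{1}{2628} = \frac{2377}{876} \approx 2.7135$)
$J{\left(Z,E \right)} = 4$ ($J{\left(Z,E \right)} = \left(-2\right) \left(-2\right) = 4$)
$\sqrt{J{\left(82,221 \right)} + \left(\left(l{\left(128 \right)} - 6668\right) + d\right)} = \sqrt{4 + \left(\left(\frac{1}{-37 + 128} - 6668\right) + \frac{2377}{876}\right)} = \sqrt{4 + \left(\left(\frac{1}{91} - 6668\right) + \frac{2377}{876}\right)} = \sqrt{4 + \left(- \frac{606787}{91} + \frac{2377}{876}\right)} = \sqrt{4 - \frac{531329105}{79716}} = \sqrt{- \frac{531010241}{79716}} = \frac{i \sqrt{10582503092889}}{39858}$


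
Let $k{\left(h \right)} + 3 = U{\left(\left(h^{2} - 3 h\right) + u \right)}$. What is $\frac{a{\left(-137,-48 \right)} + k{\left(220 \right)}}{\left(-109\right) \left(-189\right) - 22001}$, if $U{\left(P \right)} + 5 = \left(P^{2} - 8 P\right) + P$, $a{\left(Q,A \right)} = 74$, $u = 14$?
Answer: $- \frac{285013788}{175} \approx -1.6287 \cdot 10^{6}$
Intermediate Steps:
$U{\left(P \right)} = -5 + P^{2} - 7 P$ ($U{\left(P \right)} = -5 + \left(\left(P^{2} - 8 P\right) + P\right) = -5 + \left(P^{2} - 7 P\right) = -5 + P^{2} - 7 P$)
$k{\left(h \right)} = -106 + \left(14 + h^{2} - 3 h\right)^{2} - 7 h^{2} + 21 h$ ($k{\left(h \right)} = -3 - \left(5 - \left(\left(h^{2} - 3 h\right) + 14\right)^{2} + 7 \left(\left(h^{2} - 3 h\right) + 14\right)\right) = -3 - \left(5 - \left(14 + h^{2} - 3 h\right)^{2} + 7 \left(14 + h^{2} - 3 h\right)\right) = -3 - \left(103 - \left(14 + h^{2} - 3 h\right)^{2} - 21 h + 7 h^{2}\right) = -106 + \left(14 + h^{2} - 3 h\right)^{2} - 7 h^{2} + 21 h$)
$\frac{a{\left(-137,-48 \right)} + k{\left(220 \right)}}{\left(-109\right) \left(-189\right) - 22001} = \frac{74 + \left(90 + 220^{4} - 13860 - 6 \cdot 220^{3} + 30 \cdot 220^{2}\right)}{\left(-109\right) \left(-189\right) - 22001} = \frac{74 + \left(90 + 2342560000 - 13860 - 63888000 + 30 \cdot 48400\right)}{20601 - 22001} = \frac{74 + \left(90 + 2342560000 - 13860 - 63888000 + 1452000\right)}{-1400} = \left(74 + 2280110230\right) \left(- \frac{1}{1400}\right) = 2280110304 \left(- \frac{1}{1400}\right) = - \frac{285013788}{175}$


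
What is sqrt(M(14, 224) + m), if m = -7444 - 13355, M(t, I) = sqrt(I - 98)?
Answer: sqrt(-20799 + 3*sqrt(14)) ≈ 144.18*I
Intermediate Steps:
M(t, I) = sqrt(-98 + I)
m = -20799
sqrt(M(14, 224) + m) = sqrt(sqrt(-98 + 224) - 20799) = sqrt(sqrt(126) - 20799) = sqrt(3*sqrt(14) - 20799) = sqrt(-20799 + 3*sqrt(14))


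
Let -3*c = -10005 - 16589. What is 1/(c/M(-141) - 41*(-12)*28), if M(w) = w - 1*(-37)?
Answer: 156/2135759 ≈ 7.3042e-5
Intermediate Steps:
M(w) = 37 + w (M(w) = w + 37 = 37 + w)
c = 26594/3 (c = -(-10005 - 16589)/3 = -⅓*(-26594) = 26594/3 ≈ 8864.7)
1/(c/M(-141) - 41*(-12)*28) = 1/(26594/(3*(37 - 141)) - 41*(-12)*28) = 1/((26594/3)/(-104) + 492*28) = 1/((26594/3)*(-1/104) + 13776) = 1/(-13297/156 + 13776) = 1/(2135759/156) = 156/2135759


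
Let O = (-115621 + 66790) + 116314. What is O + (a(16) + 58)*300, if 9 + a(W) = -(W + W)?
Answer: 72583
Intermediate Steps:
a(W) = -9 - 2*W (a(W) = -9 - (W + W) = -9 - 2*W)
O = 67483 (O = -48831 + 116314 = 67483)
O + (a(16) + 58)*300 = 67483 + ((-9 - 2*16) + 58)*300 = 67483 + ((-9 - 32) + 58)*300 = 67483 + (-41 + 58)*300 = 67483 + 17*300 = 67483 + 5100 = 72583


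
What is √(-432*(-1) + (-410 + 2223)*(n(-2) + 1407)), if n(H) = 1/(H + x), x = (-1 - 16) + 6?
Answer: √431150018/13 ≈ 1597.2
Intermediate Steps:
x = -11 (x = -17 + 6 = -11)
n(H) = 1/(-11 + H) (n(H) = 1/(H - 11) = 1/(-11 + H))
√(-432*(-1) + (-410 + 2223)*(n(-2) + 1407)) = √(-432*(-1) + (-410 + 2223)*(1/(-11 - 2) + 1407)) = √(432 + 1813*(1/(-13) + 1407)) = √(432 + 1813*(-1/13 + 1407)) = √(432 + 1813*(18290/13)) = √(432 + 33159770/13) = √(33165386/13) = √431150018/13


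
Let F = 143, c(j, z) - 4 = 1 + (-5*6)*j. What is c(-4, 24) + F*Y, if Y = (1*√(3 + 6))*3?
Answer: 1412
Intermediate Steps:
c(j, z) = 5 - 30*j (c(j, z) = 4 + (1 + (-5*6)*j) = 4 + (1 - 30*j) = 5 - 30*j)
Y = 9 (Y = (1*√9)*3 = (1*3)*3 = 3*3 = 9)
c(-4, 24) + F*Y = (5 - 30*(-4)) + 143*9 = (5 + 120) + 1287 = 125 + 1287 = 1412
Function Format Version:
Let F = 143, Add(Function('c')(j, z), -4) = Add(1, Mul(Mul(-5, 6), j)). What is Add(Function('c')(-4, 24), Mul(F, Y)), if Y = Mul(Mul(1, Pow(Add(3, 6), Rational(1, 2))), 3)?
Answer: 1412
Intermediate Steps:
Function('c')(j, z) = Add(5, Mul(-30, j)) (Function('c')(j, z) = Add(4, Add(1, Mul(Mul(-5, 6), j))) = Add(4, Add(1, Mul(-30, j))) = Add(5, Mul(-30, j)))
Y = 9 (Y = Mul(Mul(1, Pow(9, Rational(1, 2))), 3) = Mul(Mul(1, 3), 3) = Mul(3, 3) = 9)
Add(Function('c')(-4, 24), Mul(F, Y)) = Add(Add(5, Mul(-30, -4)), Mul(143, 9)) = Add(Add(5, 120), 1287) = Add(125, 1287) = 1412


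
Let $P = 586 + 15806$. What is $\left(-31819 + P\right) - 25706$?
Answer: $-41133$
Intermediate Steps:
$P = 16392$
$\left(-31819 + P\right) - 25706 = \left(-31819 + 16392\right) - 25706 = -15427 - 25706 = -41133$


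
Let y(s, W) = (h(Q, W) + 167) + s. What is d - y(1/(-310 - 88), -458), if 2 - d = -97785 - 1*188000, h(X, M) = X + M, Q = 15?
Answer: 113853075/398 ≈ 2.8606e+5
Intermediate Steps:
h(X, M) = M + X
y(s, W) = 182 + W + s (y(s, W) = ((W + 15) + 167) + s = ((15 + W) + 167) + s = (182 + W) + s = 182 + W + s)
d = 285787 (d = 2 - (-97785 - 1*188000) = 2 - (-97785 - 188000) = 2 - 1*(-285785) = 2 + 285785 = 285787)
d - y(1/(-310 - 88), -458) = 285787 - (182 - 458 + 1/(-310 - 88)) = 285787 - (182 - 458 + 1/(-398)) = 285787 - (182 - 458 - 1/398) = 285787 - 1*(-109849/398) = 285787 + 109849/398 = 113853075/398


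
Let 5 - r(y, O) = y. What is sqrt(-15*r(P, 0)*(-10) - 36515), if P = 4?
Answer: I*sqrt(36365) ≈ 190.7*I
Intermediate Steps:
r(y, O) = 5 - y
sqrt(-15*r(P, 0)*(-10) - 36515) = sqrt(-15*(5 - 1*4)*(-10) - 36515) = sqrt(-15*(5 - 4)*(-10) - 36515) = sqrt(-15*1*(-10) - 36515) = sqrt(-15*(-10) - 36515) = sqrt(150 - 36515) = sqrt(-36365) = I*sqrt(36365)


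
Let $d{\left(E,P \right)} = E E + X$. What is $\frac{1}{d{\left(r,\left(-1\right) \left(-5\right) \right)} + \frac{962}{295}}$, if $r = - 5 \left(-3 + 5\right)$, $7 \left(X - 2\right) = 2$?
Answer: $\frac{2065}{217954} \approx 0.0094745$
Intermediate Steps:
$X = \frac{16}{7}$ ($X = 2 + \frac{1}{7} \cdot 2 = 2 + \frac{2}{7} = \frac{16}{7} \approx 2.2857$)
$r = -10$ ($r = \left(-5\right) 2 = -10$)
$d{\left(E,P \right)} = \frac{16}{7} + E^{2}$ ($d{\left(E,P \right)} = E E + \frac{16}{7} = E^{2} + \frac{16}{7} = \frac{16}{7} + E^{2}$)
$\frac{1}{d{\left(r,\left(-1\right) \left(-5\right) \right)} + \frac{962}{295}} = \frac{1}{\left(\frac{16}{7} + \left(-10\right)^{2}\right) + \frac{962}{295}} = \frac{1}{\left(\frac{16}{7} + 100\right) + 962 \cdot \frac{1}{295}} = \frac{1}{\frac{716}{7} + \frac{962}{295}} = \frac{1}{\frac{217954}{2065}} = \frac{2065}{217954}$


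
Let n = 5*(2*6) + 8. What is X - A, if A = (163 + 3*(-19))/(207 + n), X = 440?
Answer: 120894/275 ≈ 439.61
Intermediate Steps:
n = 68 (n = 5*12 + 8 = 60 + 8 = 68)
A = 106/275 (A = (163 + 3*(-19))/(207 + 68) = (163 - 57)/275 = 106*(1/275) = 106/275 ≈ 0.38545)
X - A = 440 - 1*106/275 = 440 - 106/275 = 120894/275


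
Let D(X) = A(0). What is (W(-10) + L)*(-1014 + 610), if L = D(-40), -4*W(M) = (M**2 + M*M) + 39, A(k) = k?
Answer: 24139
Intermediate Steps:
W(M) = -39/4 - M**2/2 (W(M) = -((M**2 + M*M) + 39)/4 = -((M**2 + M**2) + 39)/4 = -(2*M**2 + 39)/4 = -(39 + 2*M**2)/4 = -39/4 - M**2/2)
D(X) = 0
L = 0
(W(-10) + L)*(-1014 + 610) = ((-39/4 - 1/2*(-10)**2) + 0)*(-1014 + 610) = ((-39/4 - 1/2*100) + 0)*(-404) = ((-39/4 - 50) + 0)*(-404) = (-239/4 + 0)*(-404) = -239/4*(-404) = 24139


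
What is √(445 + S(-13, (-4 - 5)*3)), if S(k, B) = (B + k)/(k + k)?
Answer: 3*√8385/13 ≈ 21.131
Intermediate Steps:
S(k, B) = (B + k)/(2*k) (S(k, B) = (B + k)/((2*k)) = (B + k)*(1/(2*k)) = (B + k)/(2*k))
√(445 + S(-13, (-4 - 5)*3)) = √(445 + (½)*((-4 - 5)*3 - 13)/(-13)) = √(445 + (½)*(-1/13)*(-9*3 - 13)) = √(445 + (½)*(-1/13)*(-27 - 13)) = √(445 + (½)*(-1/13)*(-40)) = √(445 + 20/13) = √(5805/13) = 3*√8385/13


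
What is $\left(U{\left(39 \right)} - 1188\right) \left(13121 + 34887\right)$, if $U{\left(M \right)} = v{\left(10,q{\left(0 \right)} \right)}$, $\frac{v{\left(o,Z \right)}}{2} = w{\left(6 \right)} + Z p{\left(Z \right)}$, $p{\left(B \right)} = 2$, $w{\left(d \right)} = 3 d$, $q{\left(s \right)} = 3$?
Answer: $-54729120$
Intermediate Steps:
$v{\left(o,Z \right)} = 36 + 4 Z$ ($v{\left(o,Z \right)} = 2 \left(3 \cdot 6 + Z 2\right) = 2 \left(18 + 2 Z\right) = 36 + 4 Z$)
$U{\left(M \right)} = 48$ ($U{\left(M \right)} = 36 + 4 \cdot 3 = 36 + 12 = 48$)
$\left(U{\left(39 \right)} - 1188\right) \left(13121 + 34887\right) = \left(48 - 1188\right) \left(13121 + 34887\right) = \left(-1140\right) 48008 = -54729120$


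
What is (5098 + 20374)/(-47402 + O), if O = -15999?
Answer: -25472/63401 ≈ -0.40176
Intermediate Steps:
(5098 + 20374)/(-47402 + O) = (5098 + 20374)/(-47402 - 15999) = 25472/(-63401) = 25472*(-1/63401) = -25472/63401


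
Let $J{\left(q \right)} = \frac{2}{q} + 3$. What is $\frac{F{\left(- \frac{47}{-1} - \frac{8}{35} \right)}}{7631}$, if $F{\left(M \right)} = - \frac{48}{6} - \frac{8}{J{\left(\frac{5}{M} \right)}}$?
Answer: $- \frac{31792}{28990169} \approx -0.0010966$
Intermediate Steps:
$J{\left(q \right)} = 3 + \frac{2}{q}$
$F{\left(M \right)} = -8 - \frac{8}{3 + \frac{2 M}{5}}$ ($F{\left(M \right)} = - \frac{48}{6} - \frac{8}{3 + \frac{2}{5 \frac{1}{M}}} = \left(-48\right) \frac{1}{6} - \frac{8}{3 + 2 \frac{M}{5}} = -8 - \frac{8}{3 + \frac{2 M}{5}}$)
$\frac{F{\left(- \frac{47}{-1} - \frac{8}{35} \right)}}{7631} = \frac{16 \frac{1}{15 + 2 \left(- \frac{47}{-1} - \frac{8}{35}\right)} \left(-10 - \left(- \frac{47}{-1} - \frac{8}{35}\right)\right)}{7631} = \frac{16 \left(-10 - \left(\left(-47\right) \left(-1\right) - \frac{8}{35}\right)\right)}{15 + 2 \left(\left(-47\right) \left(-1\right) - \frac{8}{35}\right)} \frac{1}{7631} = \frac{16 \left(-10 - \left(47 - \frac{8}{35}\right)\right)}{15 + 2 \left(47 - \frac{8}{35}\right)} \frac{1}{7631} = \frac{16 \left(-10 - \frac{1637}{35}\right)}{15 + 2 \cdot \frac{1637}{35}} \cdot \frac{1}{7631} = \frac{16 \left(-10 - \frac{1637}{35}\right)}{15 + \frac{3274}{35}} \cdot \frac{1}{7631} = 16 \frac{1}{\frac{3799}{35}} \left(- \frac{1987}{35}\right) \frac{1}{7631} = 16 \cdot \frac{35}{3799} \left(- \frac{1987}{35}\right) \frac{1}{7631} = \left(- \frac{31792}{3799}\right) \frac{1}{7631} = - \frac{31792}{28990169}$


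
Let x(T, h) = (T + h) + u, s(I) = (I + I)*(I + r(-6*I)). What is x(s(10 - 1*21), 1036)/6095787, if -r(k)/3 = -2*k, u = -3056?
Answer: -10490/6095787 ≈ -0.0017209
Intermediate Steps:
r(k) = 6*k (r(k) = -(-6)*k = 6*k)
s(I) = -70*I² (s(I) = (I + I)*(I + 6*(-6*I)) = (2*I)*(I - 36*I) = (2*I)*(-35*I) = -70*I²)
x(T, h) = -3056 + T + h (x(T, h) = (T + h) - 3056 = -3056 + T + h)
x(s(10 - 1*21), 1036)/6095787 = (-3056 - 70*(10 - 1*21)² + 1036)/6095787 = (-3056 - 70*(10 - 21)² + 1036)*(1/6095787) = (-3056 - 70*(-11)² + 1036)*(1/6095787) = (-3056 - 70*121 + 1036)*(1/6095787) = (-3056 - 8470 + 1036)*(1/6095787) = -10490*1/6095787 = -10490/6095787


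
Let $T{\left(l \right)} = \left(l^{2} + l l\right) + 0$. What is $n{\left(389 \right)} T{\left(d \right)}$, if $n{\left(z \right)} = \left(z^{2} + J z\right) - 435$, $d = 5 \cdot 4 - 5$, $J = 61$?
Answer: $78576750$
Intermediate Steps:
$d = 15$ ($d = 20 - 5 = 15$)
$n{\left(z \right)} = -435 + z^{2} + 61 z$ ($n{\left(z \right)} = \left(z^{2} + 61 z\right) - 435 = -435 + z^{2} + 61 z$)
$T{\left(l \right)} = 2 l^{2}$ ($T{\left(l \right)} = \left(l^{2} + l^{2}\right) + 0 = 2 l^{2} + 0 = 2 l^{2}$)
$n{\left(389 \right)} T{\left(d \right)} = \left(-435 + 389^{2} + 61 \cdot 389\right) 2 \cdot 15^{2} = \left(-435 + 151321 + 23729\right) 2 \cdot 225 = 174615 \cdot 450 = 78576750$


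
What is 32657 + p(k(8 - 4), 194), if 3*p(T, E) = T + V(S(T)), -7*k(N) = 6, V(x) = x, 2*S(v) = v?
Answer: 228596/7 ≈ 32657.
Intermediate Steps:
S(v) = v/2
k(N) = -6/7 (k(N) = -1/7*6 = -6/7)
p(T, E) = T/2 (p(T, E) = (T + T/2)/3 = (3*T/2)/3 = T/2)
32657 + p(k(8 - 4), 194) = 32657 + (1/2)*(-6/7) = 32657 - 3/7 = 228596/7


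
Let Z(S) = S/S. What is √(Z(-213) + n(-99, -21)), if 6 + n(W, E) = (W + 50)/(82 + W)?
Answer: 6*I*√17/17 ≈ 1.4552*I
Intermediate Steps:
n(W, E) = -6 + (50 + W)/(82 + W) (n(W, E) = -6 + (W + 50)/(82 + W) = -6 + (50 + W)/(82 + W))
Z(S) = 1
√(Z(-213) + n(-99, -21)) = √(1 + (-442 - 5*(-99))/(82 - 99)) = √(1 + (-442 + 495)/(-17)) = √(1 - 1/17*53) = √(1 - 53/17) = √(-36/17) = 6*I*√17/17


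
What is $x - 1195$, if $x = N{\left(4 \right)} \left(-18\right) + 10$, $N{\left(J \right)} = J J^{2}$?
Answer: $-2337$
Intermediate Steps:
$N{\left(J \right)} = J^{3}$
$x = -1142$ ($x = 4^{3} \left(-18\right) + 10 = 64 \left(-18\right) + 10 = -1152 + 10 = -1142$)
$x - 1195 = -1142 - 1195 = -2337$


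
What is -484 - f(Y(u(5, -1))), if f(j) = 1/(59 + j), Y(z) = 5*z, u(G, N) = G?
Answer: -40657/84 ≈ -484.01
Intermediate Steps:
-484 - f(Y(u(5, -1))) = -484 - 1/(59 + 5*5) = -484 - 1/(59 + 25) = -484 - 1/84 = -40657/84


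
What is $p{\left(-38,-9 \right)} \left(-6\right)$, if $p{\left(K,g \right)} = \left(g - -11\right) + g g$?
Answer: $-498$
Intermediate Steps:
$p{\left(K,g \right)} = 11 + g + g^{2}$ ($p{\left(K,g \right)} = \left(g + 11\right) + g^{2} = \left(11 + g\right) + g^{2} = 11 + g + g^{2}$)
$p{\left(-38,-9 \right)} \left(-6\right) = \left(11 - 9 + \left(-9\right)^{2}\right) \left(-6\right) = \left(11 - 9 + 81\right) \left(-6\right) = 83 \left(-6\right) = -498$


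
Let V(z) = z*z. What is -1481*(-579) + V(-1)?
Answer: 857500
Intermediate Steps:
V(z) = z²
-1481*(-579) + V(-1) = -1481*(-579) + (-1)² = 857499 + 1 = 857500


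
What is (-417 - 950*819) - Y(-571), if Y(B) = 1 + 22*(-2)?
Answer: -778424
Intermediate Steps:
Y(B) = -43 (Y(B) = 1 - 44 = -43)
(-417 - 950*819) - Y(-571) = (-417 - 950*819) - 1*(-43) = (-417 - 778050) + 43 = -778467 + 43 = -778424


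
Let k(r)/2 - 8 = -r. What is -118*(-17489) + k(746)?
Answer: 2062226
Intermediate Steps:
k(r) = 16 - 2*r (k(r) = 16 + 2*(-r) = 16 - 2*r)
-118*(-17489) + k(746) = -118*(-17489) + (16 - 2*746) = 2063702 + (16 - 1492) = 2063702 - 1476 = 2062226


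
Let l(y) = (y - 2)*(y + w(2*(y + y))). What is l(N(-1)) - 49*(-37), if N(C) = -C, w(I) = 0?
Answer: 1812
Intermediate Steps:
l(y) = y*(-2 + y) (l(y) = (y - 2)*(y + 0) = (-2 + y)*y = y*(-2 + y))
l(N(-1)) - 49*(-37) = (-1*(-1))*(-2 - 1*(-1)) - 49*(-37) = 1*(-2 + 1) + 1813 = 1*(-1) + 1813 = -1 + 1813 = 1812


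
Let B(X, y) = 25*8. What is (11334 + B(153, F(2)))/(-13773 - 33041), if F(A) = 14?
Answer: -5767/23407 ≈ -0.24638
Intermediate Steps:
B(X, y) = 200
(11334 + B(153, F(2)))/(-13773 - 33041) = (11334 + 200)/(-13773 - 33041) = 11534/(-46814) = 11534*(-1/46814) = -5767/23407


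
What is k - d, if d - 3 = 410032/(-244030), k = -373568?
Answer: -45581060549/122015 ≈ -3.7357e+5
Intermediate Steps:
d = 161029/122015 (d = 3 + 410032/(-244030) = 3 + 410032*(-1/244030) = 3 - 205016/122015 = 161029/122015 ≈ 1.3197)
k - d = -373568 - 1*161029/122015 = -373568 - 161029/122015 = -45581060549/122015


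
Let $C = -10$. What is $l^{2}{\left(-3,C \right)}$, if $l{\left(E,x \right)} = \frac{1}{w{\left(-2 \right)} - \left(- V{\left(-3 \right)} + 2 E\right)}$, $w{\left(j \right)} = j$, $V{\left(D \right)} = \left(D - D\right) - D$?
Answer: $\frac{1}{49} \approx 0.020408$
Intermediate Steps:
$V{\left(D \right)} = - D$ ($V{\left(D \right)} = 0 - D = - D$)
$l{\left(E,x \right)} = \frac{1}{1 - 2 E}$ ($l{\left(E,x \right)} = \frac{1}{-2 - \left(-3 + 2 E\right)} = \frac{1}{1 - 2 E}$)
$l^{2}{\left(-3,C \right)} = \left(- \frac{1}{-1 + 2 \left(-3\right)}\right)^{2} = \left(- \frac{1}{-1 - 6}\right)^{2} = \left(- \frac{1}{-7}\right)^{2} = \left(\left(-1\right) \left(- \frac{1}{7}\right)\right)^{2} = \left(\frac{1}{7}\right)^{2} = \frac{1}{49}$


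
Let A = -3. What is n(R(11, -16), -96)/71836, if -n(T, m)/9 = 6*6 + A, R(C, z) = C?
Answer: -297/71836 ≈ -0.0041344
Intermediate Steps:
n(T, m) = -297 (n(T, m) = -9*(6*6 - 3) = -9*(36 - 3) = -9*33 = -297)
n(R(11, -16), -96)/71836 = -297/71836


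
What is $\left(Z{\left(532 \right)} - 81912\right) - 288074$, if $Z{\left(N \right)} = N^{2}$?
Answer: $-86962$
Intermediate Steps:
$\left(Z{\left(532 \right)} - 81912\right) - 288074 = \left(532^{2} - 81912\right) - 288074 = \left(283024 - 81912\right) - 288074 = 201112 - 288074 = -86962$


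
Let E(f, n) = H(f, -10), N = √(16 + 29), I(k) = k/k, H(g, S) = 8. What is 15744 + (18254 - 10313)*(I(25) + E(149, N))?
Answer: 87213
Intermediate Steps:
I(k) = 1
N = 3*√5 (N = √45 = 3*√5 ≈ 6.7082)
E(f, n) = 8
15744 + (18254 - 10313)*(I(25) + E(149, N)) = 15744 + (18254 - 10313)*(1 + 8) = 15744 + 7941*9 = 15744 + 71469 = 87213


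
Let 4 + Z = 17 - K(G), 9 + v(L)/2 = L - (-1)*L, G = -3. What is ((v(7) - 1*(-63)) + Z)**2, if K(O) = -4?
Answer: 8100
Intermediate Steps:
v(L) = -18 + 4*L (v(L) = -18 + 2*(L - (-1)*L) = -18 + 2*(L + L) = -18 + 2*(2*L) = -18 + 4*L)
Z = 17 (Z = -4 + (17 - 1*(-4)) = -4 + (17 + 4) = -4 + 21 = 17)
((v(7) - 1*(-63)) + Z)**2 = (((-18 + 4*7) - 1*(-63)) + 17)**2 = (((-18 + 28) + 63) + 17)**2 = ((10 + 63) + 17)**2 = (73 + 17)**2 = 90**2 = 8100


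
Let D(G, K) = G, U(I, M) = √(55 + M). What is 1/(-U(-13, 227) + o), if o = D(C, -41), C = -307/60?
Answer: 18420/920951 - 3600*√282/920951 ≈ -0.045642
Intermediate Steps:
C = -307/60 (C = -307*1/60 = -307/60 ≈ -5.1167)
o = -307/60 ≈ -5.1167
1/(-U(-13, 227) + o) = 1/(-√(55 + 227) - 307/60) = 1/(-√282 - 307/60) = 1/(-307/60 - √282)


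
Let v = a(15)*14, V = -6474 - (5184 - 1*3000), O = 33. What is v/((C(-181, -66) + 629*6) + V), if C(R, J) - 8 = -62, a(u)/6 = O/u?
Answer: -154/4115 ≈ -0.037424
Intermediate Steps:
a(u) = 198/u (a(u) = 6*(33/u) = 198/u)
C(R, J) = -54 (C(R, J) = 8 - 62 = -54)
V = -8658 (V = -6474 - (5184 - 3000) = -6474 - 1*2184 = -6474 - 2184 = -8658)
v = 924/5 (v = (198/15)*14 = (198*(1/15))*14 = (66/5)*14 = 924/5 ≈ 184.80)
v/((C(-181, -66) + 629*6) + V) = 924/(5*((-54 + 629*6) - 8658)) = 924/(5*((-54 + 3774) - 8658)) = 924/(5*(3720 - 8658)) = (924/5)/(-4938) = (924/5)*(-1/4938) = -154/4115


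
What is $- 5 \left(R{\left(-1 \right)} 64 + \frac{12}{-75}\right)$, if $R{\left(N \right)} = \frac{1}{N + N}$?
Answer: $\frac{804}{5} \approx 160.8$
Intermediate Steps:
$R{\left(N \right)} = \frac{1}{2 N}$
$- 5 \left(R{\left(-1 \right)} 64 + \frac{12}{-75}\right) = - 5 \left(\frac{1}{2 \left(-1\right)} 64 + \frac{12}{-75}\right) = - 5 \left(\frac{1}{2} \left(-1\right) 64 + 12 \left(- \frac{1}{75}\right)\right) = - 5 \left(\left(- \frac{1}{2}\right) 64 - \frac{4}{25}\right) = - 5 \left(-32 - \frac{4}{25}\right) = \left(-5\right) \left(- \frac{804}{25}\right) = \frac{804}{5}$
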